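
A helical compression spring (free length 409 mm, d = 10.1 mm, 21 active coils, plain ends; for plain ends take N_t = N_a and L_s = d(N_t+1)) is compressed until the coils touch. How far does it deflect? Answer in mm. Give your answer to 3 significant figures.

N_t = 21; L_s = 10.1·22 = 222.2 mm
δ_solid = L₀ − L_s = 409 − 222.2 = 186.8 mm

187 mm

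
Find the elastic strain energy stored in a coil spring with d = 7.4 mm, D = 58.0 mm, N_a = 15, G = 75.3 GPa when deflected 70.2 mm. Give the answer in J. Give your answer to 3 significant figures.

23.8 J

k = Gd⁴/(8D³N_a) = (75.3×10³)(7.4⁴)/(8·58.0³·15) = 9.644 N/mm
U = ½kδ² = 0.5 × 9.644 × 70.2² = 23763 N·mm = 23.763 J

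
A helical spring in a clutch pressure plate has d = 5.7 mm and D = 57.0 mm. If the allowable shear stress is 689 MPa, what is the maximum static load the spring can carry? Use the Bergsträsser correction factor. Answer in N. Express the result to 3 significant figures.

774 N

C = D/d = 57.0/5.7 = 10.0000
K_B = (4C+2)/(4C−3) = 42.000/37.000 = 1.1351
τ_max = K·8FD/(πd³) → F_max = τ_allow·πd³/(8DK)
F_max = 689·π·5.7³/(8·57.0·1.1351) = 4.0086e+05/517.62 = 774.43 N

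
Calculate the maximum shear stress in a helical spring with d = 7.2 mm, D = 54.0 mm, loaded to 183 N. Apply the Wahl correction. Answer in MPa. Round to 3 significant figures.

Spring index C = D/d = 54.0/7.2 = 7.5000
K_W = (4C−1)/(4C−4) + 0.615/C = 29.000/26.000 + 0.0820 = 1.1974
τ₀ = 8FD/(πd³) = 8·183·54.0/(π·7.2³) = 79056/1172.6 = 67.42 MPa
τ_max = K·τ₀ = 1.1974 × 67.42 = 80.727 MPa

80.7 MPa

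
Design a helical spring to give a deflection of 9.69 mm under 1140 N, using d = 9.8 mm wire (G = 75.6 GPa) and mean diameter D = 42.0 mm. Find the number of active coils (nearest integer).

Required rate k = F/δ = 1140/9.69 = 117.65 N/mm
N_a = Gd⁴/(8D³k) = (75.6×10³ × 9.8⁴)/(8 × 42.0³ × 117.65)
    = 6.9731e+08 / 6.97299e+07 = 10 → 10 coils

10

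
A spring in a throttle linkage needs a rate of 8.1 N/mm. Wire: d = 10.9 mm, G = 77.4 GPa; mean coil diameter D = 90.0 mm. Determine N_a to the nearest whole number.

23

N_a = Gd⁴/(8D³k) = (77.4×10³ × 10.9⁴)/(8 × 90.0³ × 8.1)
    = 1.09256e+09 / 4.72392e+07 = 23.13 → 23 coils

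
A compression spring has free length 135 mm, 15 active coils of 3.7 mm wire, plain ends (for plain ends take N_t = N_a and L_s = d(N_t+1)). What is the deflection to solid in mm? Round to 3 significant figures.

75.8 mm

N_t = 15; L_s = 3.7·16 = 59.2 mm
δ_solid = L₀ − L_s = 135 − 59.2 = 75.8 mm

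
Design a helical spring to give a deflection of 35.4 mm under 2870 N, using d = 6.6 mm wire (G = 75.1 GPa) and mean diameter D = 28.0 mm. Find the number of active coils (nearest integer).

Required rate k = F/δ = 2870/35.4 = 81.073 N/mm
N_a = Gd⁴/(8D³k) = (75.1×10³ × 6.6⁴)/(8 × 28.0³ × 81.073)
    = 1.425e+08 / 1.42378e+07 = 10.01 → 10 coils

10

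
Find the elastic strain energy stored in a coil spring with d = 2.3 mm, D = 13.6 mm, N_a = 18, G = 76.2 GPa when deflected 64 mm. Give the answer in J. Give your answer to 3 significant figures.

12.1 J

k = Gd⁴/(8D³N_a) = (76.2×10³)(2.3⁴)/(8·13.6³·18) = 5.8869 N/mm
U = ½kδ² = 0.5 × 5.8869 × 64² = 12056 N·mm = 12.056 J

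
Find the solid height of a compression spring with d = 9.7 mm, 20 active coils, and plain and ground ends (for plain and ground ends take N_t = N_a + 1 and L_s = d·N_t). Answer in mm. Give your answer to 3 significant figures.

plain and ground ends: N_t = N_a + 1 = 20 + 1 = 21
L_s = d·N_t = 9.7 × 21 = 203.7 mm

204 mm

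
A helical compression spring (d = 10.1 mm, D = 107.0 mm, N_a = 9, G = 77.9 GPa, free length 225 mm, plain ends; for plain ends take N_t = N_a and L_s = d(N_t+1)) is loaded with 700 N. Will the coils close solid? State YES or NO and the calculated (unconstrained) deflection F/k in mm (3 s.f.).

k = Gd⁴/(8D³N_a) = (77.9×10³)(10.1⁴)/(8·107.0³·9) = 9.1905 N/mm
N_t = 9; L_s = 10.1·10 = 101 mm; δ_solid = L₀ − L_s = 225 − 101 = 124 mm
δ = F/k = 700/9.1905 = 76.166 mm
δ < δ_solid → spring does not go solid

NO, δ = 76.2 mm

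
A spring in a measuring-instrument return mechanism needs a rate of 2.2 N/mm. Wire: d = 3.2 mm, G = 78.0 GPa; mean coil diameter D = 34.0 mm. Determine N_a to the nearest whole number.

12

N_a = Gd⁴/(8D³k) = (78.0×10³ × 3.2⁴)/(8 × 34.0³ × 2.2)
    = 8.17889e+06 / 691750 = 11.82 → 12 coils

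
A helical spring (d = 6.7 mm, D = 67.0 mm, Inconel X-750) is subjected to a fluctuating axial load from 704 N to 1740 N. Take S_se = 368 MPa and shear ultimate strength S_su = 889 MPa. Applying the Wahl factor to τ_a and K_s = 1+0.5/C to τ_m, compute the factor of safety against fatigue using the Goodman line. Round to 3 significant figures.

0.577

C = D/d = 67.0/6.7 = 10.0000; K_W = (4C−1)/(4C−4)+0.615/C = 1.1448; K_s = 1+0.5/C = 1.0500
F_a = (F_max−F_min)/2 = 518 N; F_m = (F_max+F_min)/2 = 1222 N
τ_a = K_W·8F_aD/(πd³) = 1.1448 × 293.85 = 336.41 MPa
τ_m = K_s·8F_mD/(πd³) = 1.0500 × 693.21 = 727.87 MPa
Goodman: 1/n_f = τ_a/S_se + τ_m/S_su = 336.41/368 + 727.87/889 = 0.91414 + 0.81875 = 1.7329
n_f = 1/1.7329 = 0.5771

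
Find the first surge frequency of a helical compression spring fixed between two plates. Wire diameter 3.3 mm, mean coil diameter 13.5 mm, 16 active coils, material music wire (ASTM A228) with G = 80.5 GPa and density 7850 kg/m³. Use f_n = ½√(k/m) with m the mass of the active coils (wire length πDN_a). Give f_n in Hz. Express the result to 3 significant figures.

k = Gd⁴/(8D³N_a) = (80.5×10³)(3.3⁴)/(8·13.5³·16) = 30.314 N/mm = 30314 N/m
Wire length L = πDN_a = π·13.5·16 = 678.58 mm
m = ρ·(πd²/4)·L = 7850 × 8.553×10⁻⁶ m² × 0.67858 m = 0.045561 kg
f_n = ½√(k/m) = 0.5·√(30314/0.045561) = 0.5·√(6.6535e+05) = 407.84 Hz

408 Hz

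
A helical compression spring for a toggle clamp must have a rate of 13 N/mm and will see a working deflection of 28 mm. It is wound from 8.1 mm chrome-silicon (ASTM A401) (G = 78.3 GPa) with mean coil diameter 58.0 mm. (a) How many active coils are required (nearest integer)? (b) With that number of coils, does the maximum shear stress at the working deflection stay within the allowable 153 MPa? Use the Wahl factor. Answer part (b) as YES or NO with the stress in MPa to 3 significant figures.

N_a = Gd⁴/(8D³k) = (78.3×10³)(8.1⁴)/(8·58.0³·13) = 16.61 → N_a = 17
Actual rate k = Gd⁴/(8D³·17) = 12.702 N/mm
Working load F = kδ = 12.702·28 = 355.66 N
C = 58.0/8.1 = 7.1605; K_W = (4C−1)/(4C−4)+0.615/C = 1.2076
τ_max = K_W·8FD/(πd³) = 1.2076·98.844 = 119.37 MPa
τ_max ≤ 153 MPa → acceptable

(a) 17 coils; (b) YES, τ_max = 119 MPa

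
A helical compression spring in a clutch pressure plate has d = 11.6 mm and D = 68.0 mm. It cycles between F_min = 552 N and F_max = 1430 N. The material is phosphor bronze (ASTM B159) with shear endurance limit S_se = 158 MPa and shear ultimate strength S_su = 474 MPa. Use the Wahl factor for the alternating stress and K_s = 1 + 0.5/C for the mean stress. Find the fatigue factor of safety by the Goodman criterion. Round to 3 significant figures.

C = D/d = 68.0/11.6 = 5.8621; K_W = (4C−1)/(4C−4)+0.615/C = 1.2592; K_s = 1+0.5/C = 1.0853
F_a = (F_max−F_min)/2 = 439 N; F_m = (F_max+F_min)/2 = 991 N
τ_a = K_W·8F_aD/(πd³) = 1.2592 × 48.701 = 61.323 MPa
τ_m = K_s·8F_mD/(πd³) = 1.0853 × 109.94 = 119.32 MPa
Goodman: 1/n_f = τ_a/S_se + τ_m/S_su = 61.323/158 + 119.32/474 = 0.38812 + 0.25172 = 0.63984
n_f = 1/0.63984 = 1.563

1.56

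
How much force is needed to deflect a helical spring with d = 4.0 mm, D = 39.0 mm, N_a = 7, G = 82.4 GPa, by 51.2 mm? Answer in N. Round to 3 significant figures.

325 N

k = Gd⁴/(8D³N_a) = (82.4×10³)(4.0⁴)/(8·39.0³·7) = 6.3502 N/mm
F = k·δ = 6.3502 × 51.2 = 325.13 N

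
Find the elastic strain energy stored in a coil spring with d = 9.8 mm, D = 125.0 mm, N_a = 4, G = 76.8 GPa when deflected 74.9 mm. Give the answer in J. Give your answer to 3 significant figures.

31.8 J

k = Gd⁴/(8D³N_a) = (76.8×10³)(9.8⁴)/(8·125.0³·4) = 11.334 N/mm
U = ½kδ² = 0.5 × 11.334 × 74.9² = 31792 N·mm = 31.792 J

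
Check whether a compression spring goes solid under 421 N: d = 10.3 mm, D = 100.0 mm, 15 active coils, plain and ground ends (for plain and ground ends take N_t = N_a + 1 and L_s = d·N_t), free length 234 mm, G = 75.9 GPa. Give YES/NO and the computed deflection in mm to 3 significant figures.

k = Gd⁴/(8D³N_a) = (75.9×10³)(10.3⁴)/(8·100.0³·15) = 7.1188 N/mm
N_t = 16; L_s = 10.3·16 = 164.8 mm; δ_solid = L₀ − L_s = 234 − 164.8 = 69.2 mm
δ = F/k = 421/7.1188 = 59.139 mm
δ < δ_solid → spring does not go solid

NO, δ = 59.1 mm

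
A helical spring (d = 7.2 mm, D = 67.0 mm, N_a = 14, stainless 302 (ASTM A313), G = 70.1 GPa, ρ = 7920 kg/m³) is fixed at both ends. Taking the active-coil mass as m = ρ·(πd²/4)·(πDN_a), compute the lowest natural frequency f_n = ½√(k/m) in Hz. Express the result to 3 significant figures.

k = Gd⁴/(8D³N_a) = (70.1×10³)(7.2⁴)/(8·67.0³·14) = 5.5925 N/mm = 5592.5 N/m
Wire length L = πDN_a = π·67.0·14 = 2946.8 mm
m = ρ·(πd²/4)·L = 7920 × 40.715×10⁻⁶ m² × 2.9468 m = 0.95024 kg
f_n = ½√(k/m) = 0.5·√(5592.5/0.95024) = 0.5·√(5885.4) = 38.358 Hz

38.4 Hz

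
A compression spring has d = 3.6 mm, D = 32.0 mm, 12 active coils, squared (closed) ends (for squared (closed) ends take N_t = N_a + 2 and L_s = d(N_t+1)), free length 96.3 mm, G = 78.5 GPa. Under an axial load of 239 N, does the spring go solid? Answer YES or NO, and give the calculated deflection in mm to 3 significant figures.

YES, δ = 57.0 mm

k = Gd⁴/(8D³N_a) = (78.5×10³)(3.6⁴)/(8·32.0³·12) = 4.1914 N/mm
N_t = 14; L_s = 3.6·15 = 54 mm; δ_solid = L₀ − L_s = 96.3 − 54 = 42.3 mm
δ = F/k = 239/4.1914 = 57.022 mm
δ ≥ δ_solid → spring goes solid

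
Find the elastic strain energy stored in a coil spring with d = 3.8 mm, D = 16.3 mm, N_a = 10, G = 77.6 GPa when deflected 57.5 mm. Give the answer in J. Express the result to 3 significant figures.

77.2 J

k = Gd⁴/(8D³N_a) = (77.6×10³)(3.8⁴)/(8·16.3³·10) = 46.703 N/mm
U = ½kδ² = 0.5 × 46.703 × 57.5² = 77206 N·mm = 77.206 J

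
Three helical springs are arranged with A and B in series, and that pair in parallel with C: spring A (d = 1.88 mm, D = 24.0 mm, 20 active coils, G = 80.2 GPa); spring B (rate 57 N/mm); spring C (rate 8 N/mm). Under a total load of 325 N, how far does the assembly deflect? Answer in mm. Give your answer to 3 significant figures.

38.5 mm

k_A = Gd⁴/(8D³N_a) = (80.2×10³)(1.88⁴)/(8·24.0³·20) = 0.45295 N/mm
Springs A,B series: k_AB = 1/(1/0.45295+1/57) = 0.44938 N/mm; parallel with C: k_eq = 0.44938+8 = 8.4494 N/mm
δ = F/k_eq = 325/8.4494 = 38.464 mm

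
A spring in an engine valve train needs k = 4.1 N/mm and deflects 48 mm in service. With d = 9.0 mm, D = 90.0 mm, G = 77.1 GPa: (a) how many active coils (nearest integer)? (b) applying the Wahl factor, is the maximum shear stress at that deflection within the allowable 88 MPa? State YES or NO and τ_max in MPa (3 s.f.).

(a) 21 coils; (b) YES, τ_max = 71.4 MPa

N_a = Gd⁴/(8D³k) = (77.1×10³)(9.0⁴)/(8·90.0³·4.1) = 21.16 → N_a = 21
Actual rate k = Gd⁴/(8D³·21) = 4.1304 N/mm
Working load F = kδ = 4.1304·48 = 198.26 N
C = 90.0/9.0 = 10.0000; K_W = (4C−1)/(4C−4)+0.615/C = 1.1448
τ_max = K_W·8FD/(πd³) = 1.1448·62.328 = 71.355 MPa
τ_max ≤ 88 MPa → acceptable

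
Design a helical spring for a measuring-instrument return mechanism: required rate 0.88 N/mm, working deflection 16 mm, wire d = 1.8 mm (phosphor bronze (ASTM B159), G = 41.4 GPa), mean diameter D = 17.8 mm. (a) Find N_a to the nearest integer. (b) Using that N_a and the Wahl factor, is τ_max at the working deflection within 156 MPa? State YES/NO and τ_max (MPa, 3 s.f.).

(a) 11 coils; (b) YES, τ_max = 125 MPa

N_a = Gd⁴/(8D³k) = (41.4×10³)(1.8⁴)/(8·17.8³·0.88) = 10.95 → N_a = 11
Actual rate k = Gd⁴/(8D³·11) = 0.87568 N/mm
Working load F = kδ = 0.87568·16 = 14.011 N
C = 17.8/1.8 = 9.8889; K_W = (4C−1)/(4C−4)+0.615/C = 1.1466
τ_max = K_W·8FD/(πd³) = 1.1466·108.9 = 124.86 MPa
τ_max ≤ 156 MPa → acceptable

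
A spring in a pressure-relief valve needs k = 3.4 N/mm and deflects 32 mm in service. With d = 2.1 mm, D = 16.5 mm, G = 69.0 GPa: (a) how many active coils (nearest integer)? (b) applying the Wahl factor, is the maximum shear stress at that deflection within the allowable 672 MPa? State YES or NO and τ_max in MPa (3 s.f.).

(a) 11 coils; (b) YES, τ_max = 585 MPa

N_a = Gd⁴/(8D³k) = (69.0×10³)(2.1⁴)/(8·16.5³·3.4) = 10.98 → N_a = 11
Actual rate k = Gd⁴/(8D³·11) = 3.3946 N/mm
Working load F = kδ = 3.3946·32 = 108.63 N
C = 16.5/2.1 = 7.8571; K_W = (4C−1)/(4C−4)+0.615/C = 1.1876
τ_max = K_W·8FD/(πd³) = 1.1876·492.84 = 585.32 MPa
τ_max ≤ 672 MPa → acceptable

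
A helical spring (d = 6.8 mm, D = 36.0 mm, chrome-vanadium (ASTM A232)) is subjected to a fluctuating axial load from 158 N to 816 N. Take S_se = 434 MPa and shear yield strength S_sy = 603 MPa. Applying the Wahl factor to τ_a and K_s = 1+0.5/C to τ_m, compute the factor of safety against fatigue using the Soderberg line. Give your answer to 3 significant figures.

C = D/d = 36.0/6.8 = 5.2941; K_W = (4C−1)/(4C−4)+0.615/C = 1.2908; K_s = 1+0.5/C = 1.0944
F_a = (F_max−F_min)/2 = 329 N; F_m = (F_max+F_min)/2 = 487 N
τ_a = K_W·8F_aD/(πd³) = 1.2908 × 95.921 = 123.82 MPa
τ_m = K_s·8F_mD/(πd³) = 1.0944 × 141.99 = 155.4 MPa
Soderberg: 1/n_f = τ_a/S_se + τ_m/S_sy = 123.82/434 + 155.4/603 = 0.28529 + 0.25770 = 0.543
n_f = 1/0.543 = 1.842

1.84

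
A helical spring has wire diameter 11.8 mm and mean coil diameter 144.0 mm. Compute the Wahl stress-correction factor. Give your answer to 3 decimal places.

1.117

C = D/d = 144.0/11.8 = 12.2034
K_W = (4C−1)/(4C−4) + 0.615/C = 47.814/44.814 + 0.0504 = 1.1173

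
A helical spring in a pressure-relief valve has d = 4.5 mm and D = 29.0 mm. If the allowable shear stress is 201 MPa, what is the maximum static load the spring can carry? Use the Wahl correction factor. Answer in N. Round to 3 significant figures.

201 N

C = D/d = 29.0/4.5 = 6.4444
K_W = (4C−1)/(4C−4) + 0.615/C = 24.778/21.778 + 0.0954 = 1.2332
τ_max = K·8FD/(πd³) → F_max = τ_allow·πd³/(8DK)
F_max = 201·π·4.5³/(8·29.0·1.2332) = 57542/286.1 = 201.13 N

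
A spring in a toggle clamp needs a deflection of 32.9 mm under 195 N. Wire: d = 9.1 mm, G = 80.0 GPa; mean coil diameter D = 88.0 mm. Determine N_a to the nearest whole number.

Required rate k = F/δ = 195/32.9 = 5.9271 N/mm
N_a = Gd⁴/(8D³k) = (80.0×10³ × 9.1⁴)/(8 × 88.0³ × 5.9271)
    = 5.486e+08 / 3.2313e+07 = 16.98 → 17 coils

17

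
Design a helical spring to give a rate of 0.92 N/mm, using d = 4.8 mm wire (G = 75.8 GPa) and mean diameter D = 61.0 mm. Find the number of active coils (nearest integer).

N_a = Gd⁴/(8D³k) = (75.8×10³ × 4.8⁴)/(8 × 61.0³ × 0.92)
    = 4.02378e+07 / 1.67058e+06 = 24.09 → 24 coils

24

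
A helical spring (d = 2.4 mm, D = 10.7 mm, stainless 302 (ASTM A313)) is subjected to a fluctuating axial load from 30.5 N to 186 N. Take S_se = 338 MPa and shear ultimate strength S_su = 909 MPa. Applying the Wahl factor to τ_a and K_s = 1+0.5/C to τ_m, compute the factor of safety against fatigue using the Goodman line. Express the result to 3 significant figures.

1.14

C = D/d = 10.7/2.4 = 4.4583; K_W = (4C−1)/(4C−4)+0.615/C = 1.3548; K_s = 1+0.5/C = 1.1121
F_a = (F_max−F_min)/2 = 77.75 N; F_m = (F_max+F_min)/2 = 108.25 N
τ_a = K_W·8F_aD/(πd³) = 1.3548 × 153.25 = 207.62 MPa
τ_m = K_s·8F_mD/(πd³) = 1.1121 × 213.36 = 237.29 MPa
Goodman: 1/n_f = τ_a/S_se + τ_m/S_su = 207.62/338 + 237.29/909 = 0.61426 + 0.26105 = 0.87531
n_f = 1/0.87531 = 1.142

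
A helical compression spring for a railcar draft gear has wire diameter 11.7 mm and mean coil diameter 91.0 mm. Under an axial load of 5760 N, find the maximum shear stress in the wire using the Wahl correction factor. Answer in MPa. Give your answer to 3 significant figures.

992 MPa

Spring index C = D/d = 91.0/11.7 = 7.7778
K_W = (4C−1)/(4C−4) + 0.615/C = 30.111/27.111 + 0.0791 = 1.1897
τ₀ = 8FD/(πd³) = 8·5760·91.0/(π·11.7³) = 4.19328e+06/5031.6 = 833.39 MPa
τ_max = K·τ₀ = 1.1897 × 833.39 = 991.5 MPa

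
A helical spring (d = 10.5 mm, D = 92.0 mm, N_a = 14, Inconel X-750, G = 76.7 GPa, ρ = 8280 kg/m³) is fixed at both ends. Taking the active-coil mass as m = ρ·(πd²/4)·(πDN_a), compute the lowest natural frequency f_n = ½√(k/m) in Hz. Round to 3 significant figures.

k = Gd⁴/(8D³N_a) = (76.7×10³)(10.5⁴)/(8·92.0³·14) = 10.69 N/mm = 10690 N/m
Wire length L = πDN_a = π·92.0·14 = 4046.4 mm
m = ρ·(πd²/4)·L = 8280 × 86.59×10⁻⁶ m² × 4.0464 m = 2.9011 kg
f_n = ½√(k/m) = 0.5·√(10690/2.9011) = 0.5·√(3684.7) = 30.351 Hz

30.4 Hz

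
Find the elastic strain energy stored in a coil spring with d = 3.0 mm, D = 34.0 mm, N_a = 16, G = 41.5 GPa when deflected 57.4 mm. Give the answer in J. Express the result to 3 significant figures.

1.10 J

k = Gd⁴/(8D³N_a) = (41.5×10³)(3.0⁴)/(8·34.0³·16) = 0.66817 N/mm
U = ½kδ² = 0.5 × 0.66817 × 57.4² = 1100.7 N·mm = 1.1007 J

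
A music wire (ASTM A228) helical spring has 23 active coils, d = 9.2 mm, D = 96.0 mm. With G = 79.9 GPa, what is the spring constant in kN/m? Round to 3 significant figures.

k = Gd⁴/(8D³N_a) = (79.9×10³ × 9.2⁴) / (8 × 96.0³ × 23)
  = 5.72398e+08 / 1.62791e+08 = 3.5161 N/mm

3.52 kN/m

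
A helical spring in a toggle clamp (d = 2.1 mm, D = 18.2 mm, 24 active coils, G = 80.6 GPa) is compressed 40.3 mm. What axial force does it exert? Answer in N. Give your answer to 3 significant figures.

54.6 N

k = Gd⁴/(8D³N_a) = (80.6×10³)(2.1⁴)/(8·18.2³·24) = 1.3542 N/mm
F = k·δ = 1.3542 × 40.3 = 54.576 N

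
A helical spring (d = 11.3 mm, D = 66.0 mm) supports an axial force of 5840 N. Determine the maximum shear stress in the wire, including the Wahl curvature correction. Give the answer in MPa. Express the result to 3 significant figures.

Spring index C = D/d = 66.0/11.3 = 5.8407
K_W = (4C−1)/(4C−4) + 0.615/C = 22.363/19.363 + 0.1053 = 1.2602
τ₀ = 8FD/(πd³) = 8·5840·66.0/(π·11.3³) = 3.08352e+06/4533 = 680.24 MPa
τ_max = K·τ₀ = 1.2602 × 680.24 = 857.26 MPa

857 MPa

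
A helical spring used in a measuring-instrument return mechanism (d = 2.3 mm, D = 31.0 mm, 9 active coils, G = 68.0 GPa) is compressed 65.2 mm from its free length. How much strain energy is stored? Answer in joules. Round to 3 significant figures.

k = Gd⁴/(8D³N_a) = (68.0×10³)(2.3⁴)/(8·31.0³·9) = 0.88716 N/mm
U = ½kδ² = 0.5 × 0.88716 × 65.2² = 1885.7 N·mm = 1.8857 J

1.89 J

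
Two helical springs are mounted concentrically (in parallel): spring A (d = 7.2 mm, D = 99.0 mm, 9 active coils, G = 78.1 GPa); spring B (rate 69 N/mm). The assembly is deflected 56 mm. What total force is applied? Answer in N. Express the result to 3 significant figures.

4030 N

k_A = Gd⁴/(8D³N_a) = (78.1×10³)(7.2⁴)/(8·99.0³·9) = 3.0043 N/mm
Parallel: k_eq = 3.0043 + 69 = 72.004 N/mm
F = k_eq·δ = 72.004·56 = 4032.2 N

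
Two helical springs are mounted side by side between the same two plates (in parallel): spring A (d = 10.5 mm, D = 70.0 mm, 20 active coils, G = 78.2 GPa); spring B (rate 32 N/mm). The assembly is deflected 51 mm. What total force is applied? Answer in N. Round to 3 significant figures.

k_A = Gd⁴/(8D³N_a) = (78.2×10³)(10.5⁴)/(8·70.0³·20) = 17.32 N/mm
Parallel: k_eq = 17.32 + 32 = 49.32 N/mm
F = k_eq·δ = 49.32·51 = 2515.3 N

2520 N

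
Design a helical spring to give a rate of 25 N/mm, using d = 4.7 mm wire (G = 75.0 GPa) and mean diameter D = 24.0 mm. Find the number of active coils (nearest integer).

13

N_a = Gd⁴/(8D³k) = (75.0×10³ × 4.7⁴)/(8 × 24.0³ × 25)
    = 3.65976e+07 / 2.7648e+06 = 13.24 → 13 coils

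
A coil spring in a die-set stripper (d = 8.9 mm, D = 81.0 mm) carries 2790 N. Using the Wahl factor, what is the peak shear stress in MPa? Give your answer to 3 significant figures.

Spring index C = D/d = 81.0/8.9 = 9.1011
K_W = (4C−1)/(4C−4) + 0.615/C = 35.404/32.404 + 0.0676 = 1.1602
τ₀ = 8FD/(πd³) = 8·2790·81.0/(π·8.9³) = 1.80792e+06/2214.7 = 816.32 MPa
τ_max = K·τ₀ = 1.1602 × 816.32 = 947.05 MPa

947 MPa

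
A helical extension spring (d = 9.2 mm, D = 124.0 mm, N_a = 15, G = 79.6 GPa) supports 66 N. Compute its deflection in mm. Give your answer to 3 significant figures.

26.5 mm

k = Gd⁴/(8D³N_a) = (79.6×10³)(9.2⁴)/(8·124.0³·15) = 2.4924 N/mm
δ = F/k = 66 / 2.4924 = 26.48 mm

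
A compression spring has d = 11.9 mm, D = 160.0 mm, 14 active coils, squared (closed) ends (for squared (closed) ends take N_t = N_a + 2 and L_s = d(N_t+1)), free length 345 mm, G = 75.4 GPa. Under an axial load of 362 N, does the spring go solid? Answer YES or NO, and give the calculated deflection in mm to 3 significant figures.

NO, δ = 110 mm

k = Gd⁴/(8D³N_a) = (75.4×10³)(11.9⁴)/(8·160.0³·14) = 3.296 N/mm
N_t = 16; L_s = 11.9·17 = 202.3 mm; δ_solid = L₀ − L_s = 345 − 202.3 = 142.7 mm
δ = F/k = 362/3.296 = 109.83 mm
δ < δ_solid → spring does not go solid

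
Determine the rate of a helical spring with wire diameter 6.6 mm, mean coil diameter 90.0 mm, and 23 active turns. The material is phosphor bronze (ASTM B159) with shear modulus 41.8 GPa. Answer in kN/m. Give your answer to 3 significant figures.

0.591 kN/m

k = Gd⁴/(8D³N_a) = (41.8×10³ × 6.6⁴) / (8 × 90.0³ × 23)
  = 7.93144e+07 / 1.34136e+08 = 0.5913 N/mm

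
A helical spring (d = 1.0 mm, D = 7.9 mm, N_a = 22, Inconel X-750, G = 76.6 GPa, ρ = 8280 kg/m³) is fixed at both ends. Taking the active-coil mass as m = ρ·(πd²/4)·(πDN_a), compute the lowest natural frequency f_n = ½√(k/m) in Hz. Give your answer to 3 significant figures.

k = Gd⁴/(8D³N_a) = (76.6×10³)(1.0⁴)/(8·7.9³·22) = 0.88274 N/mm = 882.74 N/m
Wire length L = πDN_a = π·7.9·22 = 546.01 mm
m = ρ·(πd²/4)·L = 8280 × 0.7854×10⁻⁶ m² × 0.54601 m = 0.0035507 kg
f_n = ½√(k/m) = 0.5·√(882.74/0.0035507) = 0.5·√(2.4861e+05) = 249.3 Hz

249 Hz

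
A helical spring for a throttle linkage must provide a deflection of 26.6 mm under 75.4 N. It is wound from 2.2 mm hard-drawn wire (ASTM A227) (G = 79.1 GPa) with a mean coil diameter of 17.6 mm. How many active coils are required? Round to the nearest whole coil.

Required rate k = F/δ = 75.4/26.6 = 2.8346 N/mm
N_a = Gd⁴/(8D³k) = (79.1×10³ × 2.2⁴)/(8 × 17.6³ × 2.8346)
    = 1.85296e+06 / 123628 = 14.99 → 15 coils

15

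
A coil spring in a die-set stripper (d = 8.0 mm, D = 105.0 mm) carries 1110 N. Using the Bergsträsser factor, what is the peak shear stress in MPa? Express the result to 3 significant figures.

Spring index C = D/d = 105.0/8.0 = 13.1250
K_B = (4C+2)/(4C−3) = 54.500/49.500 = 1.1010
τ₀ = 8FD/(πd³) = 8·1110·105.0/(π·8.0³) = 932400/1608.5 = 579.67 MPa
τ_max = K·τ₀ = 1.1010 × 579.67 = 638.22 MPa

638 MPa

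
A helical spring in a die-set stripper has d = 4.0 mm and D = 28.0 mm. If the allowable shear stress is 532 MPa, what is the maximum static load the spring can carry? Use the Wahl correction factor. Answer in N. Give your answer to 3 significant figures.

394 N

C = D/d = 28.0/4.0 = 7.0000
K_W = (4C−1)/(4C−4) + 0.615/C = 27.000/24.000 + 0.0879 = 1.2129
τ_max = K·8FD/(πd³) → F_max = τ_allow·πd³/(8DK)
F_max = 532·π·4.0³/(8·28.0·1.2129) = 1.0696e+05/271.68 = 393.72 N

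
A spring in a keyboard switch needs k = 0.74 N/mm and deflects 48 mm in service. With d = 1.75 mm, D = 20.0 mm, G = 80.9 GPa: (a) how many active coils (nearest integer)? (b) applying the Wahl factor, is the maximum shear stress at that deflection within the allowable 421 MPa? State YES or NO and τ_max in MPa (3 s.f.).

N_a = Gd⁴/(8D³k) = (80.9×10³)(1.75⁴)/(8·20.0³·0.74) = 16.02 → N_a = 16
Actual rate k = Gd⁴/(8D³·16) = 0.74097 N/mm
Working load F = kδ = 0.74097·48 = 35.567 N
C = 20.0/1.75 = 11.4286; K_W = (4C−1)/(4C−4)+0.615/C = 1.1257
τ_max = K_W·8FD/(πd³) = 1.1257·337.99 = 380.48 MPa
τ_max ≤ 421 MPa → acceptable

(a) 16 coils; (b) YES, τ_max = 380 MPa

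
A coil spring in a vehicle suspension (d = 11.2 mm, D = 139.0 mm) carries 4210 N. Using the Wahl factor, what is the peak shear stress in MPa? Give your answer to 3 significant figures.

1180 MPa

Spring index C = D/d = 139.0/11.2 = 12.4107
K_W = (4C−1)/(4C−4) + 0.615/C = 48.643/45.643 + 0.0496 = 1.1153
τ₀ = 8FD/(πd³) = 8·4210·139.0/(π·11.2³) = 4.68152e+06/4413.7 = 1060.7 MPa
τ_max = K·τ₀ = 1.1153 × 1060.7 = 1183 MPa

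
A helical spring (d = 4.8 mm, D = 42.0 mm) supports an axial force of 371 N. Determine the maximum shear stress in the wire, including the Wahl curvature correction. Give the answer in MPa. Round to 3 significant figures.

Spring index C = D/d = 42.0/4.8 = 8.7500
K_W = (4C−1)/(4C−4) + 0.615/C = 34.000/31.000 + 0.0703 = 1.1671
τ₀ = 8FD/(πd³) = 8·371·42.0/(π·4.8³) = 124656/347.44 = 358.79 MPa
τ_max = K·τ₀ = 1.1671 × 358.79 = 418.73 MPa

419 MPa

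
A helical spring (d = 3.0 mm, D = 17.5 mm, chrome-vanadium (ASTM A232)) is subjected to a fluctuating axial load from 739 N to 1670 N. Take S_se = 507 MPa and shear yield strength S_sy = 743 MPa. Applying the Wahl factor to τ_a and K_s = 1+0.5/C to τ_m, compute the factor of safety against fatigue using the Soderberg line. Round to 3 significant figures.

0.208

C = D/d = 17.5/3.0 = 5.8333; K_W = (4C−1)/(4C−4)+0.615/C = 1.2606; K_s = 1+0.5/C = 1.0857
F_a = (F_max−F_min)/2 = 465.5 N; F_m = (F_max+F_min)/2 = 1204.5 N
τ_a = K_W·8F_aD/(πd³) = 1.2606 × 768.31 = 968.53 MPa
τ_m = K_s·8F_mD/(πd³) = 1.0857 × 1988 = 2158.4 MPa
Soderberg: 1/n_f = τ_a/S_se + τ_m/S_sy = 968.53/507 + 2158.4/743 = 1.91031 + 2.90501 = 4.8153
n_f = 1/4.8153 = 0.2077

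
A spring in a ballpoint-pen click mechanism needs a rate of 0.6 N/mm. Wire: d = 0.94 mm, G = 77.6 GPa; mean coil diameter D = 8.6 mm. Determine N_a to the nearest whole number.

20

N_a = Gd⁴/(8D³k) = (77.6×10³ × 0.94⁴)/(8 × 8.6³ × 0.6)
    = 60586.1 / 3053.07 = 19.84 → 20 coils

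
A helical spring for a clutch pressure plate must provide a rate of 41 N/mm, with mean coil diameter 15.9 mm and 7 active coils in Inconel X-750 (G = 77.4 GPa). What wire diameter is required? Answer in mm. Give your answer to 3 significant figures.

d = (8D³N_a·k / G)^(1/4) = (8·15.9³·7·41 / (77.4×10³))^0.25
  = (119.24)^0.25 = 3.3045 mm

3.30 mm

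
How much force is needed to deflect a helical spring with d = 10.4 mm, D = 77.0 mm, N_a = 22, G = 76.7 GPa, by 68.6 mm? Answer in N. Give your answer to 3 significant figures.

k = Gd⁴/(8D³N_a) = (76.7×10³)(10.4⁴)/(8·77.0³·22) = 11.167 N/mm
F = k·δ = 11.167 × 68.6 = 766.07 N

766 N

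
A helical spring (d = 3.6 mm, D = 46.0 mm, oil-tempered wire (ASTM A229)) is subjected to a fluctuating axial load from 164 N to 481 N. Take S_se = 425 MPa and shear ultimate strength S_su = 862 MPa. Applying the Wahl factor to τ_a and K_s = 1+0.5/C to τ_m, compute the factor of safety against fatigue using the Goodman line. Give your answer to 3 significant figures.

C = D/d = 46.0/3.6 = 12.7778; K_W = (4C−1)/(4C−4)+0.615/C = 1.1118; K_s = 1+0.5/C = 1.0391
F_a = (F_max−F_min)/2 = 158.5 N; F_m = (F_max+F_min)/2 = 322.5 N
τ_a = K_W·8F_aD/(πd³) = 1.1118 × 397.94 = 442.44 MPa
τ_m = K_s·8F_mD/(πd³) = 1.0391 × 809.69 = 841.38 MPa
Goodman: 1/n_f = τ_a/S_se + τ_m/S_su = 442.44/425 + 841.38/862 = 1.04103 + 0.97607 = 2.0171
n_f = 1/2.0171 = 0.4958

0.496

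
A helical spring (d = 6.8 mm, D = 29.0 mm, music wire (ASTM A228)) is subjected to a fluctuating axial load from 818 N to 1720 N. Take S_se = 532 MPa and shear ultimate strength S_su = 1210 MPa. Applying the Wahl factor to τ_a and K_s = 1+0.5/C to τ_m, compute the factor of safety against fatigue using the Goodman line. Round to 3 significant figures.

C = D/d = 29.0/6.8 = 4.2647; K_W = (4C−1)/(4C−4)+0.615/C = 1.3739; K_s = 1+0.5/C = 1.1172
F_a = (F_max−F_min)/2 = 451 N; F_m = (F_max+F_min)/2 = 1269 N
τ_a = K_W·8F_aD/(πd³) = 1.3739 × 105.92 = 145.53 MPa
τ_m = K_s·8F_mD/(πd³) = 1.1172 × 298.04 = 332.98 MPa
Goodman: 1/n_f = τ_a/S_se + τ_m/S_su = 145.53/532 + 332.98/1210 = 0.27355 + 0.27519 = 0.54875
n_f = 1/0.54875 = 1.822

1.82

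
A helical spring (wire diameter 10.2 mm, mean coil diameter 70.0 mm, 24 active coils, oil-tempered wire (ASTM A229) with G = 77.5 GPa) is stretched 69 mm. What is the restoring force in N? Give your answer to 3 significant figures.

879 N

k = Gd⁴/(8D³N_a) = (77.5×10³)(10.2⁴)/(8·70.0³·24) = 12.738 N/mm
F = k·δ = 12.738 × 69 = 878.93 N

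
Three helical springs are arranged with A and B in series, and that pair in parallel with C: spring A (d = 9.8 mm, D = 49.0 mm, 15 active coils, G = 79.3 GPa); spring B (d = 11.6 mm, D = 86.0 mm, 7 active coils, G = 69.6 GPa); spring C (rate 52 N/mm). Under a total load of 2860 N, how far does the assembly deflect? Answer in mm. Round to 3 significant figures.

39.2 mm

k_A = Gd⁴/(8D³N_a) = (79.3×10³)(9.8⁴)/(8·49.0³·15) = 51.809 N/mm
k_B = Gd⁴/(8D³N_a) = (69.6×10³)(11.6⁴)/(8·86.0³·7) = 35.38 N/mm
Springs A,B series: k_AB = 1/(1/51.809+1/35.38) = 21.023 N/mm; parallel with C: k_eq = 21.023+52 = 73.023 N/mm
δ = F/k_eq = 2860/73.023 = 39.166 mm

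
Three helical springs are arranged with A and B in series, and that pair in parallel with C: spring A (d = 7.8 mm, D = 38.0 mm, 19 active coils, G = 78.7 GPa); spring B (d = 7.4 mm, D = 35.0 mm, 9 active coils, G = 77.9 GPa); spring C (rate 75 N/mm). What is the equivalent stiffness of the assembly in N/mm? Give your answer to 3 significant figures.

98.9 N/mm

k_A = Gd⁴/(8D³N_a) = (78.7×10³)(7.8⁴)/(8·38.0³·19) = 34.927 N/mm
k_B = Gd⁴/(8D³N_a) = (77.9×10³)(7.4⁴)/(8·35.0³·9) = 75.671 N/mm
Springs A,B series: k_AB = 1/(1/34.927+1/75.671) = 23.897 N/mm; parallel with C: k_eq = 23.897+75 = 98.897 N/mm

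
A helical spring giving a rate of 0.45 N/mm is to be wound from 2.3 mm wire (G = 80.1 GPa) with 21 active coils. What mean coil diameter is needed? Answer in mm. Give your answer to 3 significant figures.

D = (Gd⁴/(8N_a·k))^(1/3) = (80.1×10³·2.3⁴/(8·21·0.45))^(1/3)
  = (29649.8)^(1/3) = 30.9510 mm

31.0 mm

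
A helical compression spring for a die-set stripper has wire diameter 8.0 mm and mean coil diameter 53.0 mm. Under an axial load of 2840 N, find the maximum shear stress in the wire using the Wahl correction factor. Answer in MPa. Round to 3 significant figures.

918 MPa

Spring index C = D/d = 53.0/8.0 = 6.6250
K_W = (4C−1)/(4C−4) + 0.615/C = 25.500/22.500 + 0.0928 = 1.2262
τ₀ = 8FD/(πd³) = 8·2840·53.0/(π·8.0³) = 1.20416e+06/1608.5 = 748.63 MPa
τ_max = K·τ₀ = 1.2262 × 748.63 = 917.94 MPa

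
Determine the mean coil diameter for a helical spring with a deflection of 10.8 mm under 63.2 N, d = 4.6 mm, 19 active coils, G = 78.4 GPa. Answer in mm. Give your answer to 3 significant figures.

34.0 mm

Required rate k = F/δ = 63.2/10.8 = 5.8519 N/mm
D = (Gd⁴/(8N_a·k))^(1/3) = (78.4×10³·4.6⁴/(8·19·5.8519))^(1/3)
  = (39464.9)^(1/3) = 34.0463 mm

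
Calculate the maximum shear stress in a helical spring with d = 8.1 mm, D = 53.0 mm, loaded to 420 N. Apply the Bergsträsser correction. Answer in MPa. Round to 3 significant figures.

Spring index C = D/d = 53.0/8.1 = 6.5432
K_B = (4C+2)/(4C−3) = 28.173/23.173 = 1.2158
τ₀ = 8FD/(πd³) = 8·420·53.0/(π·8.1³) = 178080/1669.6 = 106.66 MPa
τ_max = K·τ₀ = 1.2158 × 106.66 = 129.68 MPa

130 MPa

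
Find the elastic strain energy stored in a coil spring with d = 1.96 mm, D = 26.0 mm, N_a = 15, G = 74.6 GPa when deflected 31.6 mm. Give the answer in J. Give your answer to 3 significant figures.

0.261 J

k = Gd⁴/(8D³N_a) = (74.6×10³)(1.96⁴)/(8·26.0³·15) = 0.52199 N/mm
U = ½kδ² = 0.5 × 0.52199 × 31.6² = 260.62 N·mm = 0.26062 J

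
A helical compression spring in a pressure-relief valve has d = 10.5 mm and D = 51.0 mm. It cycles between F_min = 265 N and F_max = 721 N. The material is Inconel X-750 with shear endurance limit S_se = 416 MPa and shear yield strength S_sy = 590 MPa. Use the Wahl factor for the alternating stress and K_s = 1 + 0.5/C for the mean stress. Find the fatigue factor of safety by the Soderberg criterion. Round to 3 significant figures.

C = D/d = 51.0/10.5 = 4.8571; K_W = (4C−1)/(4C−4)+0.615/C = 1.3211; K_s = 1+0.5/C = 1.1029
F_a = (F_max−F_min)/2 = 228 N; F_m = (F_max+F_min)/2 = 493 N
τ_a = K_W·8F_aD/(πd³) = 1.3211 × 25.579 = 33.791 MPa
τ_m = K_s·8F_mD/(πd³) = 1.1029 × 55.308 = 61.002 MPa
Soderberg: 1/n_f = τ_a/S_se + τ_m/S_sy = 33.791/416 + 61.002/590 = 0.08123 + 0.10339 = 0.18462
n_f = 1/0.18462 = 5.417

5.42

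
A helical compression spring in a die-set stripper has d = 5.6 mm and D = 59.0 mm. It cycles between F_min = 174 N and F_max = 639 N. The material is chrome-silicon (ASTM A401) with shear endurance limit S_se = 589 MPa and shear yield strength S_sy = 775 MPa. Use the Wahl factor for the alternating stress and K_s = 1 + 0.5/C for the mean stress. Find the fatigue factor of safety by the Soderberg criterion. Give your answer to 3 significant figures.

C = D/d = 59.0/5.6 = 10.5357; K_W = (4C−1)/(4C−4)+0.615/C = 1.1370; K_s = 1+0.5/C = 1.0475
F_a = (F_max−F_min)/2 = 232.5 N; F_m = (F_max+F_min)/2 = 406.5 N
τ_a = K_W·8F_aD/(πd³) = 1.1370 × 198.91 = 226.16 MPa
τ_m = K_s·8F_mD/(πd³) = 1.0475 × 347.77 = 364.27 MPa
Soderberg: 1/n_f = τ_a/S_se + τ_m/S_sy = 226.16/589 + 364.27/775 = 0.38398 + 0.47003 = 0.854
n_f = 1/0.854 = 1.171

1.17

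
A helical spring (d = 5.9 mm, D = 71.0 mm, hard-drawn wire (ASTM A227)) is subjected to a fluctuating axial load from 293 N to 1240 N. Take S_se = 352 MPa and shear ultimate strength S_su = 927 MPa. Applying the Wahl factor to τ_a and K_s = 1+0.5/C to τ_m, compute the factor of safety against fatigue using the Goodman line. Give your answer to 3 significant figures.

0.480

C = D/d = 71.0/5.9 = 12.0339; K_W = (4C−1)/(4C−4)+0.615/C = 1.1191; K_s = 1+0.5/C = 1.0415
F_a = (F_max−F_min)/2 = 473.5 N; F_m = (F_max+F_min)/2 = 766.5 N
τ_a = K_W·8F_aD/(πd³) = 1.1191 × 416.83 = 466.47 MPa
τ_m = K_s·8F_mD/(πd³) = 1.0415 × 674.77 = 702.8 MPa
Goodman: 1/n_f = τ_a/S_se + τ_m/S_su = 466.47/352 + 702.8/927 = 1.32520 + 0.75815 = 2.0833
n_f = 1/2.0833 = 0.48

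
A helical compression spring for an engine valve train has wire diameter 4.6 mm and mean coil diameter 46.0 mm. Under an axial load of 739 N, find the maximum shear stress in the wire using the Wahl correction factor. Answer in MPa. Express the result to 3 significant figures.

1020 MPa

Spring index C = D/d = 46.0/4.6 = 10.0000
K_W = (4C−1)/(4C−4) + 0.615/C = 39.000/36.000 + 0.0615 = 1.1448
τ₀ = 8FD/(πd³) = 8·739·46.0/(π·4.6³) = 271952/305.79 = 889.34 MPa
τ_max = K·τ₀ = 1.1448 × 889.34 = 1018.1 MPa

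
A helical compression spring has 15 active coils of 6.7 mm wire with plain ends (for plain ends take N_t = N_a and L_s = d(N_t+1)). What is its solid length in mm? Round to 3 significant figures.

plain ends: N_t = N_a = 15
L_s = d·(N_t+1) = 6.7 × 16 = 107.2 mm

107 mm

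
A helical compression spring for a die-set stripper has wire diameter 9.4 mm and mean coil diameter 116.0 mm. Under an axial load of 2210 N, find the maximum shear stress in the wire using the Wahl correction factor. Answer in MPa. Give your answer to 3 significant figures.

877 MPa

Spring index C = D/d = 116.0/9.4 = 12.3404
K_W = (4C−1)/(4C−4) + 0.615/C = 48.362/45.362 + 0.0498 = 1.1160
τ₀ = 8FD/(πd³) = 8·2210·116.0/(π·9.4³) = 2.05088e+06/2609.4 = 785.97 MPa
τ_max = K·τ₀ = 1.1160 × 785.97 = 877.12 MPa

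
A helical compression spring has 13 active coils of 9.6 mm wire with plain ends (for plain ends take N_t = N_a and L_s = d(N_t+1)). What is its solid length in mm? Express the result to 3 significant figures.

plain ends: N_t = N_a = 13
L_s = d·(N_t+1) = 9.6 × 14 = 134.4 mm

134 mm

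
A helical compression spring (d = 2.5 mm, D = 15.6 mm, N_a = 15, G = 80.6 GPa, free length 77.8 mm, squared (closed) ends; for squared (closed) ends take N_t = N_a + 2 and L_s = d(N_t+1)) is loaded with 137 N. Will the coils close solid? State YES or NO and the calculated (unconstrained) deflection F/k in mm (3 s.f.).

NO, δ = 19.8 mm

k = Gd⁴/(8D³N_a) = (80.6×10³)(2.5⁴)/(8·15.6³·15) = 6.911 N/mm
N_t = 17; L_s = 2.5·18 = 45 mm; δ_solid = L₀ − L_s = 77.8 − 45 = 32.8 mm
δ = F/k = 137/6.911 = 19.824 mm
δ < δ_solid → spring does not go solid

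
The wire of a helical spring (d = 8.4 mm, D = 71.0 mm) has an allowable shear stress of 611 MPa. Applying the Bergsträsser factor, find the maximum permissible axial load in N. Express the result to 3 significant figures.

1720 N

C = D/d = 71.0/8.4 = 8.4524
K_B = (4C+2)/(4C−3) = 35.810/30.810 = 1.1623
τ_max = K·8FD/(πd³) → F_max = τ_allow·πd³/(8DK)
F_max = 611·π·8.4³/(8·71.0·1.1623) = 1.1377e+06/660.18 = 1723.3 N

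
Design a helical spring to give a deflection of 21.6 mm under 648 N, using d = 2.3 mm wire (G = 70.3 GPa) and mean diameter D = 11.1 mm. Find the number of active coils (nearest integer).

6

Required rate k = F/δ = 648/21.6 = 30 N/mm
N_a = Gd⁴/(8D³k) = (70.3×10³ × 2.3⁴)/(8 × 11.1³ × 30)
    = 1.96728e+06 / 328231 = 5.994 → 6 coils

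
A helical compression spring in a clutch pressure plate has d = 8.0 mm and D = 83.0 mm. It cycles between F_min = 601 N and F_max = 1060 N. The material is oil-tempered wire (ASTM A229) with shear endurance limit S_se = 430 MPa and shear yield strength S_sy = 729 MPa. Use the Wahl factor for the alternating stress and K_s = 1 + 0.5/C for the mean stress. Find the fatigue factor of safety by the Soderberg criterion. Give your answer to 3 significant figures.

C = D/d = 83.0/8.0 = 10.3750; K_W = (4C−1)/(4C−4)+0.615/C = 1.1393; K_s = 1+0.5/C = 1.0482
F_a = (F_max−F_min)/2 = 229.5 N; F_m = (F_max+F_min)/2 = 830.5 N
τ_a = K_W·8F_aD/(πd³) = 1.1393 × 94.739 = 107.93 MPa
τ_m = K_s·8F_mD/(πd³) = 1.0482 × 342.84 = 359.36 MPa
Soderberg: 1/n_f = τ_a/S_se + τ_m/S_sy = 107.93/430 + 359.36/729 = 0.25101 + 0.49295 = 0.74396
n_f = 1/0.74396 = 1.344

1.34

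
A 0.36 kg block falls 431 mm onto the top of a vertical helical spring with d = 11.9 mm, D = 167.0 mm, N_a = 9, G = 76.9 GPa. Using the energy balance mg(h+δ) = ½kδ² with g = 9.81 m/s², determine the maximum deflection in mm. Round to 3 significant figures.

k = Gd⁴/(8D³N_a) = (76.9×10³)(11.9⁴)/(8·167.0³·9) = 4.5987 N/mm
W = mg = 0.36 × 9.81 = 3.5316 N
½kδ² − Wδ − Wh = 0 → δ = (W + √(W² + 2kWh))/k
δ = (3.5316 + √(12.472 + 13999.5))/4.5987 = (3.5316 + 118.37)/4.5987 = 26.508 mm

26.5 mm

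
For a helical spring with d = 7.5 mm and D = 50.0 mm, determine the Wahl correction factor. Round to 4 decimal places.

C = D/d = 50.0/7.5 = 6.6667
K_W = (4C−1)/(4C−4) + 0.615/C = 25.667/22.667 + 0.0922 = 1.2246

1.2246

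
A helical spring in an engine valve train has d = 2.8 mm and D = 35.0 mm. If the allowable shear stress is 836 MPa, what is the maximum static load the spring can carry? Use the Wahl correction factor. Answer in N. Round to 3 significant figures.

C = D/d = 35.0/2.8 = 12.5000
K_W = (4C−1)/(4C−4) + 0.615/C = 49.000/46.000 + 0.0492 = 1.1144
τ_max = K·8FD/(πd³) → F_max = τ_allow·πd³/(8DK)
F_max = 836·π·2.8³/(8·35.0·1.1144) = 57654/312.04 = 184.77 N

185 N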